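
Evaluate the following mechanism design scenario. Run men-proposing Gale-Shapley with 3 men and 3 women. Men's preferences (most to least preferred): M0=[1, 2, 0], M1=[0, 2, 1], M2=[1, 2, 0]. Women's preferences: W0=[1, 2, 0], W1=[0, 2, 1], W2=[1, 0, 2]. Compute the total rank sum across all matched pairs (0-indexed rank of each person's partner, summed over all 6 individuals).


Step 1: Run Gale-Shapley (men propose, women hold best offer):
  M0 proposes to W1; she accepts
  M1 proposes to W0; she accepts
  M2 proposes to W1; rejected
  M2 proposes to W2; she accepts
Step 2: Final matching: W0-M1, W1-M0, W2-M2
Step 3: 0-indexed ranks (man's rank of his match, then woman's): 0 + 0 + 0 + 0 + 1 + 2
Step 4: Total rank sum = 3

3


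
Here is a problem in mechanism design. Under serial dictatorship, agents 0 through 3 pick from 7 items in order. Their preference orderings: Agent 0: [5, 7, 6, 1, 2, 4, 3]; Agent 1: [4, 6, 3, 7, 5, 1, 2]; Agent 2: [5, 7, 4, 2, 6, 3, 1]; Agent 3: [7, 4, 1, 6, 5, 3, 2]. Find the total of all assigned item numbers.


Step 1: Agent 0 picks item 5
Step 2: Agent 1 picks item 4
Step 3: Agent 2 picks item 7
Step 4: Agent 3 picks item 1
Step 5: Sum = 5 + 4 + 7 + 1 = 17

17


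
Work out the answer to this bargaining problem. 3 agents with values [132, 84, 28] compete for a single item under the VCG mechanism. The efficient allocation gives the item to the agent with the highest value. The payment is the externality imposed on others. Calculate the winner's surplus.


Step 1: The winner is the agent with the highest value: agent 0 with value 132
Step 2: Values of other agents: [84, 28]
Step 3: VCG payment = max of others' values = 84
Step 4: Surplus = 132 - 84 = 48

48


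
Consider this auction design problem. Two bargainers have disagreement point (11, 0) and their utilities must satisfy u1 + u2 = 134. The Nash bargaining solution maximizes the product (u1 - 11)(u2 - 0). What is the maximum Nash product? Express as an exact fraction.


Step 1: The Nash solution splits surplus symmetrically above the disagreement point
Step 2: u1 = (total + d1 - d2)/2 = (134 + 11 - 0)/2 = 145/2
Step 3: u2 = (total - d1 + d2)/2 = (134 - 11 + 0)/2 = 123/2
Step 4: Nash product = (145/2 - 11) * (123/2 - 0)
Step 5: = 123/2 * 123/2 = 15129/4

15129/4


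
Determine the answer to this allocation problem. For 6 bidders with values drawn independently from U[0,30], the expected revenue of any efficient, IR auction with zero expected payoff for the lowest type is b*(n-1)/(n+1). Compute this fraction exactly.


Step 1: By Revenue Equivalence, expected revenue = b*(n-1)/(n+1)
Step 2: Substituting n = 6, b = 30
Step 3: Revenue = 30*(6-1)/(6+1) = 30*5/7
Step 4: Revenue = 150/7

150/7


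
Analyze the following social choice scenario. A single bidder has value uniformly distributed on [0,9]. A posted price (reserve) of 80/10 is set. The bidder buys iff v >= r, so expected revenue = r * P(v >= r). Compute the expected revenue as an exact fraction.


Step 1: Posted price r = 8, value support [0,9]
Step 2: P(v >= r) = (9 - 8)/9 = 1/9
Step 3: Expected revenue = r * P(v >= r) = 8 * 1/9
Step 4: Revenue = 8/9

8/9


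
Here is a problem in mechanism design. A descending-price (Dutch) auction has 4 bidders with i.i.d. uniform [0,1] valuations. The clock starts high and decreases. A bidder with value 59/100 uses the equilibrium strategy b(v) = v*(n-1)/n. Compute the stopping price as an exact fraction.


Step 1: Dutch auctions are strategically equivalent to first-price auctions
Step 2: The equilibrium bid is b(v) = v*(n-1)/n
Step 3: b = 59/100 * 3/4
Step 4: b = 177/400

177/400


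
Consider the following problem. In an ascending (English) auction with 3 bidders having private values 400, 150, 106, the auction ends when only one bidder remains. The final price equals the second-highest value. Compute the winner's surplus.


Step 1: Identify the highest value: 400
Step 2: Identify the second-highest value: 150
Step 3: The final price = second-highest value = 150
Step 4: Surplus = 400 - 150 = 250

250


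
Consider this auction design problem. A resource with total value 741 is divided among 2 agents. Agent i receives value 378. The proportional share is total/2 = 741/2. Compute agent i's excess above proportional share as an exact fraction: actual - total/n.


Step 1: Proportional share = 741/2
Step 2: Agent's actual allocation = 378
Step 3: Excess = 378 - 741/2 = 15/2

15/2


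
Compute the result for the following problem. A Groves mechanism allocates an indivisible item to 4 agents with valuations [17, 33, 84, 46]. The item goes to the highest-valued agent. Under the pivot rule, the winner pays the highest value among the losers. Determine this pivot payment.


Step 1: The efficient winner is agent 2 with value 84
Step 2: Other agents' values: [17, 33, 46]
Step 3: Pivot payment = max(others) = 46
Step 4: The winner pays 46

46


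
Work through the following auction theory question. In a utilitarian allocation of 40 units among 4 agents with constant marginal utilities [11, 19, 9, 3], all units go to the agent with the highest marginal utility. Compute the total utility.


Step 1: The marginal utilities are [11, 19, 9, 3]
Step 2: The highest marginal utility is 19
Step 3: All 40 units go to that agent
Step 4: Total utility = 19 * 40 = 760

760


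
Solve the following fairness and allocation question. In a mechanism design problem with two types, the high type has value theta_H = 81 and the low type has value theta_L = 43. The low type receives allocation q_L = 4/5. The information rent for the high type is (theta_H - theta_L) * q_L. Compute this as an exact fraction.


Step 1: theta_H - theta_L = 81 - 43 = 38
Step 2: Information rent = (theta_H - theta_L) * q_L
Step 3: = 38 * 4/5
Step 4: = 152/5

152/5


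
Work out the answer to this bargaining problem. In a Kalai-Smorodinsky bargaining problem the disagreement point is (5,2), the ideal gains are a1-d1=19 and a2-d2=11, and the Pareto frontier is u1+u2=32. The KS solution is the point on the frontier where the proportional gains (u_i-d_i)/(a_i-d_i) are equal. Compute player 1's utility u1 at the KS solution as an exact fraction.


Step 1: At the KS point, (u1-d1)/r1 = (u2-d2)/r2 = t and u1+u2 = 32
Step 2: u1 = d1 + r1*t and u2 = d2 + r2*t, so (d1 + r1*t) + (d2 + r2*t) = 32
Step 3: t = (32 - 5 - 2)/(19 + 11) = 25/30 = 5/6
Step 4: u1 = d1 + r1*t = 5 + 19 * 5/6 = 125/6
Step 5: (Check: u2 = d2 + r2*t = 67/6; u1+u2 = 125/6 + 67/6 = 32, on the frontier.)

125/6


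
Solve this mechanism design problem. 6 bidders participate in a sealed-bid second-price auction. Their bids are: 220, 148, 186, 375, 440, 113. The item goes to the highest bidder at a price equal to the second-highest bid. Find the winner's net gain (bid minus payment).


Step 1: Sort bids in descending order: 440, 375, 220, 186, 148, 113
Step 2: The winning bid is the highest: 440
Step 3: The payment equals the second-highest bid: 375
Step 4: Surplus = winner's bid - payment = 440 - 375 = 65

65


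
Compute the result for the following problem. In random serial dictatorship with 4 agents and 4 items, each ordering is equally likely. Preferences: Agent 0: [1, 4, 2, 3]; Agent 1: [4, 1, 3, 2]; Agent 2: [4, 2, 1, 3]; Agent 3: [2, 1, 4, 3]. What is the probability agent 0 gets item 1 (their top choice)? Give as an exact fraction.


Step 1: Agent 0 wants item 1
Step 2: There are 24 possible orderings of agents
Step 3: In 17 orderings, agent 0 gets item 1
Step 4: Probability = 17/24

17/24


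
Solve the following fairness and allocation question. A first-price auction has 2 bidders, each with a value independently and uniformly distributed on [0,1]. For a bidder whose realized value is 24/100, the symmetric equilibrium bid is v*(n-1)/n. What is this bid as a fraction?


Step 1: The symmetric BNE bidding function is b(v) = v * (n-1) / n
Step 2: Substitute v = 6/25 and n = 2
Step 3: b = 6/25 * 1/2
Step 4: b = 3/25

3/25


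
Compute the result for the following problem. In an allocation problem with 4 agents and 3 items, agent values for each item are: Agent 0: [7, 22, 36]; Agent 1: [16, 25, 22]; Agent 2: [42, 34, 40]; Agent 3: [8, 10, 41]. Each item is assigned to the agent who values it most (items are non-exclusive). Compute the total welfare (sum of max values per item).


Step 1: For each item, find the maximum value among all agents.
Step 2: Item 0 -> Agent 2 (value 42)
Step 3: Item 1 -> Agent 2 (value 34)
Step 4: Item 2 -> Agent 3 (value 41)
Step 5: Total welfare = 42 + 34 + 41 = 117

117


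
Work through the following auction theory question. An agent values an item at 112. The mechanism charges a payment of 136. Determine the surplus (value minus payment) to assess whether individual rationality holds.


Step 1: Surplus = value - payment = 112 - 136 = -24
Step 2: IR is violated (surplus < 0)

-24


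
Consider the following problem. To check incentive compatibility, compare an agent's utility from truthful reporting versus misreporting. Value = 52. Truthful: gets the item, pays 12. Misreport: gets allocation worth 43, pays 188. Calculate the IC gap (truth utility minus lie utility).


Step 1: U(truth) = value - payment = 52 - 12 = 40
Step 2: U(lie) = allocation - payment = 43 - 188 = -145
Step 3: IC gap = 40 - (-145) = 185

185


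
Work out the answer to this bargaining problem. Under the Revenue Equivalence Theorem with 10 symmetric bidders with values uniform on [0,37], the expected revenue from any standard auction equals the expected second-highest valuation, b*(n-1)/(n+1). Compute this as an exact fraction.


Step 1: By Revenue Equivalence, expected revenue = b*(n-1)/(n+1)
Step 2: Substituting n = 10, b = 37
Step 3: Revenue = 37*(10-1)/(10+1) = 37*9/11
Step 4: Revenue = 333/11

333/11


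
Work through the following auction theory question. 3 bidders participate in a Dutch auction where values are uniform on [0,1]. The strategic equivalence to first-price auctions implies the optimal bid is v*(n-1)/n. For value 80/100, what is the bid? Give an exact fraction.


Step 1: Dutch auctions are strategically equivalent to first-price auctions
Step 2: The equilibrium bid is b(v) = v*(n-1)/n
Step 3: b = 4/5 * 2/3
Step 4: b = 8/15

8/15


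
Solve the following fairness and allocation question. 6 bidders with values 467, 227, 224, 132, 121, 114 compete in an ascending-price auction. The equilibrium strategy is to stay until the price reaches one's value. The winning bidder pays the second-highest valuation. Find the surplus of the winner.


Step 1: Identify the highest value: 467
Step 2: Identify the second-highest value: 227
Step 3: The final price = second-highest value = 227
Step 4: Surplus = 467 - 227 = 240

240


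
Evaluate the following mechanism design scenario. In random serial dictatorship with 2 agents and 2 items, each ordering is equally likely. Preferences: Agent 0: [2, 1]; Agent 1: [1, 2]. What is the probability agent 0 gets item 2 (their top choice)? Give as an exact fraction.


Step 1: Agent 0 wants item 2
Step 2: There are 2 possible orderings of agents
Step 3: In 2 orderings, agent 0 gets item 2
Step 4: Probability = 2/2 = 1

1


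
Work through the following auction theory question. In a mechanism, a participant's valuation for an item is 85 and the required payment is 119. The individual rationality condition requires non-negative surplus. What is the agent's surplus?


Step 1: Surplus = value - payment = 85 - 119 = -34
Step 2: IR is violated (surplus < 0)

-34


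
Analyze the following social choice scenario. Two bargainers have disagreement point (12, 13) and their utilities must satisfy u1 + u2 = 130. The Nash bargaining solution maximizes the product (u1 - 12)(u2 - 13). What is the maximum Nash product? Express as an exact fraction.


Step 1: The Nash solution splits surplus symmetrically above the disagreement point
Step 2: u1 = (total + d1 - d2)/2 = (130 + 12 - 13)/2 = 129/2
Step 3: u2 = (total - d1 + d2)/2 = (130 - 12 + 13)/2 = 131/2
Step 4: Nash product = (129/2 - 12) * (131/2 - 13)
Step 5: = 105/2 * 105/2 = 11025/4

11025/4


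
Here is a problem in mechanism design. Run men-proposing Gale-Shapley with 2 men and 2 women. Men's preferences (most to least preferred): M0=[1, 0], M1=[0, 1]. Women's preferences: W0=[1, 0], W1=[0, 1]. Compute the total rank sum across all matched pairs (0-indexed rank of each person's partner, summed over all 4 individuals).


Step 1: Run Gale-Shapley (men propose, women hold best offer):
  M0 proposes to W1; she accepts
  M1 proposes to W0; she accepts
Step 2: Final matching: W0-M1, W1-M0
Step 3: 0-indexed ranks (man's rank of his match, then woman's): 0 + 0 + 0 + 0
Step 4: Total rank sum = 0

0


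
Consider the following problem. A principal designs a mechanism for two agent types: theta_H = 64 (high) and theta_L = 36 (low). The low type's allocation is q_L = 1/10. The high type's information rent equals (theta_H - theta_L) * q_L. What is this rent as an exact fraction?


Step 1: theta_H - theta_L = 64 - 36 = 28
Step 2: Information rent = (theta_H - theta_L) * q_L
Step 3: = 28 * 1/10
Step 4: = 14/5

14/5


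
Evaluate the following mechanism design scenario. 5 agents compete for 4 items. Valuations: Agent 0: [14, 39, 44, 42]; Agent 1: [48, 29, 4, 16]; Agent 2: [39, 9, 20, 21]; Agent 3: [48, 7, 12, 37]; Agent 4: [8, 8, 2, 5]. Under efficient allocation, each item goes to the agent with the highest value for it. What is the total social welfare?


Step 1: For each item, find the maximum value among all agents.
Step 2: Item 0 -> Agent 1 (value 48)
Step 3: Item 1 -> Agent 0 (value 39)
Step 4: Item 2 -> Agent 0 (value 44)
Step 5: Item 3 -> Agent 0 (value 42)
Step 6: Total welfare = 48 + 39 + 44 + 42 = 173

173


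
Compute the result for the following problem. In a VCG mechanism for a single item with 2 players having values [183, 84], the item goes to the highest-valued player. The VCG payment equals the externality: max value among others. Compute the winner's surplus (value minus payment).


Step 1: The winner is the agent with the highest value: agent 0 with value 183
Step 2: Values of other agents: [84]
Step 3: VCG payment = max of others' values = 84
Step 4: Surplus = 183 - 84 = 99

99


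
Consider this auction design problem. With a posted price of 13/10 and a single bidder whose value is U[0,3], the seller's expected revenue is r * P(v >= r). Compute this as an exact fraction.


Step 1: Posted price r = 13/10, value support [0,3]
Step 2: P(v >= r) = (3 - 13/10)/3 = 17/30
Step 3: Expected revenue = r * P(v >= r) = 13/10 * 17/30
Step 4: Revenue = 221/300

221/300


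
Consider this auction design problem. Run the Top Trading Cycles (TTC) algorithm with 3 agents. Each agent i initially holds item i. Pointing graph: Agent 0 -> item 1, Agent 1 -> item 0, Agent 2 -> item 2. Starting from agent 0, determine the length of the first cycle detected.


Step 1: Trace the pointer graph from agent 0: 0 -> 1 -> 0
Step 2: A cycle is detected when we revisit agent 0
Step 3: The cycle is: 0 -> 1 -> 0
Step 4: Cycle length = 2

2


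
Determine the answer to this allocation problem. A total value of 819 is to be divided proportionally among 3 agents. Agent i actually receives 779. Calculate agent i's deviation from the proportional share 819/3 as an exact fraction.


Step 1: Proportional share = 819/3 = 273
Step 2: Agent's actual allocation = 779
Step 3: Excess = 779 - 273 = 506

506


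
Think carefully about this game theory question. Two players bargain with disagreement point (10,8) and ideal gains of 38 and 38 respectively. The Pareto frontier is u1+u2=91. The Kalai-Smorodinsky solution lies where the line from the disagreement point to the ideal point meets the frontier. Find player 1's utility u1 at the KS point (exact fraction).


Step 1: At the KS point, (u1-d1)/r1 = (u2-d2)/r2 = t and u1+u2 = 91
Step 2: u1 = d1 + r1*t and u2 = d2 + r2*t, so (d1 + r1*t) + (d2 + r2*t) = 91
Step 3: t = (91 - 10 - 8)/(38 + 38) = 73/76
Step 4: u1 = d1 + r1*t = 10 + 38 * 73/76 = 93/2
Step 5: (Check: u2 = d2 + r2*t = 89/2; u1+u2 = 93/2 + 89/2 = 91, on the frontier.)

93/2


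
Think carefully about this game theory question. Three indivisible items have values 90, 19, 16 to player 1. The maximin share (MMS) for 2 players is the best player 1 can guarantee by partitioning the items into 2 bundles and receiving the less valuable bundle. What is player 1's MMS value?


Step 1: Item values = 90, 19, 16
Step 2: Enumerate all 2-bundle partitions and take the smaller bundle:
  Partition 1: {90} vs {19,16} -> bundles 90, 35; min = 35
  Partition 2: {19} vs {90,16} -> bundles 19, 106; min = 19
  Partition 3: {16} vs {90,19} -> bundles 16, 109; min = 16
Step 3: MMS = max(35, 19, 16) = 35

35


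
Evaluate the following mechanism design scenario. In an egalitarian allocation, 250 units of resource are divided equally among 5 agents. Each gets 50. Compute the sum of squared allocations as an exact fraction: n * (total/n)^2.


Step 1: Each agent's share = 250/5 = 50
Step 2: Square of each share = (50)^2 = 2500
Step 3: Sum of squares = 5 * 2500 = 12500

12500


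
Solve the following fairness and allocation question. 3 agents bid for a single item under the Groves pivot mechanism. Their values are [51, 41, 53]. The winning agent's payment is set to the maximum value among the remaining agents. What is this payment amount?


Step 1: The efficient winner is agent 2 with value 53
Step 2: Other agents' values: [51, 41]
Step 3: Pivot payment = max(others) = 51
Step 4: The winner pays 51

51


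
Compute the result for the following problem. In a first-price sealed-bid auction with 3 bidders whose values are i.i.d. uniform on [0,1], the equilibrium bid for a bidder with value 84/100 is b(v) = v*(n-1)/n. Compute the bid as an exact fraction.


Step 1: The symmetric BNE bidding function is b(v) = v * (n-1) / n
Step 2: Substitute v = 21/25 and n = 3
Step 3: b = 21/25 * 2/3
Step 4: b = 14/25

14/25


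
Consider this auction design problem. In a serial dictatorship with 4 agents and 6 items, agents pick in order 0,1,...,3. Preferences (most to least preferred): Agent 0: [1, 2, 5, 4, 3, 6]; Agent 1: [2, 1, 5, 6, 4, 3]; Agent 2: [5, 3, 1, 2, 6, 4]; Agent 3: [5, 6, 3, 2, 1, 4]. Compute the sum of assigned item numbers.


Step 1: Agent 0 picks item 1
Step 2: Agent 1 picks item 2
Step 3: Agent 2 picks item 5
Step 4: Agent 3 picks item 6
Step 5: Sum = 1 + 2 + 5 + 6 = 14

14


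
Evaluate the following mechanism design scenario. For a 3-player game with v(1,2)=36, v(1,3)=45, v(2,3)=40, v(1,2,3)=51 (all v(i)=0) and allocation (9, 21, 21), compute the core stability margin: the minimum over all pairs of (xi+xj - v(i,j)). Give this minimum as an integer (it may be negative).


Step 1: Slack for coalition (1,2): x1+x2 - v12 = 30 - 36 = -6
Step 2: Slack for coalition (1,3): x1+x3 - v13 = 30 - 45 = -15
Step 3: Slack for coalition (2,3): x2+x3 - v23 = 42 - 40 = 2
Step 4: Minimum slack = min(-6, -15, 2) = -15, attained by (1,3); coalition (1,3) can block (slack < 0), so the allocation is not in the core

-15


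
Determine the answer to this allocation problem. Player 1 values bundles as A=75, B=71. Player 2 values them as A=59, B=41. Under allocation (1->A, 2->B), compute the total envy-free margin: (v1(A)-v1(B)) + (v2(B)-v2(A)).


Step 1: Player 1's margin = v1(A) - v1(B) = 75 - 71 = 4
Step 2: Player 2's margin = v2(B) - v2(A) = 41 - 59 = -18
Step 3: Total margin = 4 + -18 = -14

-14


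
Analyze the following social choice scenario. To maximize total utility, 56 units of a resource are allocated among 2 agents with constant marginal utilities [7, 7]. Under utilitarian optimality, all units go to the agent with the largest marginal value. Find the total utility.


Step 1: The marginal utilities are [7, 7]
Step 2: The highest marginal utility is 7
Step 3: All 56 units go to that agent
Step 4: Total utility = 7 * 56 = 392

392


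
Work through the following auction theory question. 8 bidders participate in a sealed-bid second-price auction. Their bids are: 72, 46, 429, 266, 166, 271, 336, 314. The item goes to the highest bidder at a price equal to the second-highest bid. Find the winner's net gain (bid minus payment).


Step 1: Sort bids in descending order: 429, 336, 314, 271, 266, 166, 72, 46
Step 2: The winning bid is the highest: 429
Step 3: The payment equals the second-highest bid: 336
Step 4: Surplus = winner's bid - payment = 429 - 336 = 93

93


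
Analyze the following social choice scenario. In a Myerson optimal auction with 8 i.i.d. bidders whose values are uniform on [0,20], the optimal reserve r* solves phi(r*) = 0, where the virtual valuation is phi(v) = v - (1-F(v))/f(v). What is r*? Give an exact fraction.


Step 1: For U[0,20], F(v) = v/20 and f(v) = 1/20
Step 2: phi(v) = v - (1 - v/20)/(1/20) = v - (20 - v) = 2v - 20
Step 3: Set phi(r*) = 0: 2r* - 20 = 0
Step 4: r* = 20/2 = 10 (the number of bidders n = 8 does not enter)

10


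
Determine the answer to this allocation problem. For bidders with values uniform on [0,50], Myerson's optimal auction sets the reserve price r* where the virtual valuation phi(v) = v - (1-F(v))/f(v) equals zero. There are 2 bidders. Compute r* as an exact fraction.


Step 1: For U[0,50], F(v) = v/50 and f(v) = 1/50
Step 2: phi(v) = v - (1 - v/50)/(1/50) = v - (50 - v) = 2v - 50
Step 3: Set phi(r*) = 0: 2r* - 50 = 0
Step 4: r* = 50/2 = 25 (the number of bidders n = 2 does not enter)

25


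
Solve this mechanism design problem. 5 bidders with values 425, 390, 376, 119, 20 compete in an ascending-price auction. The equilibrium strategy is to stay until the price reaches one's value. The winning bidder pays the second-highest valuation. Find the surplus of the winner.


Step 1: Identify the highest value: 425
Step 2: Identify the second-highest value: 390
Step 3: The final price = second-highest value = 390
Step 4: Surplus = 425 - 390 = 35

35


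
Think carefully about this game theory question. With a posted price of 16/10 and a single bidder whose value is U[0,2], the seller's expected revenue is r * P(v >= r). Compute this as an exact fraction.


Step 1: Posted price r = 8/5, value support [0,2]
Step 2: P(v >= r) = (2 - 8/5)/2 = 1/5
Step 3: Expected revenue = r * P(v >= r) = 8/5 * 1/5
Step 4: Revenue = 8/25

8/25


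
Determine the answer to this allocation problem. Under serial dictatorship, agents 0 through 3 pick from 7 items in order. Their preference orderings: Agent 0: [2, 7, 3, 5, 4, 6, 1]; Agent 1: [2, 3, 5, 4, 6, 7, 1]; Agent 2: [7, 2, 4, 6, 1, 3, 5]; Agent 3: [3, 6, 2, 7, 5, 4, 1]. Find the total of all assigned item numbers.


Step 1: Agent 0 picks item 2
Step 2: Agent 1 picks item 3
Step 3: Agent 2 picks item 7
Step 4: Agent 3 picks item 6
Step 5: Sum = 2 + 3 + 7 + 6 = 18

18


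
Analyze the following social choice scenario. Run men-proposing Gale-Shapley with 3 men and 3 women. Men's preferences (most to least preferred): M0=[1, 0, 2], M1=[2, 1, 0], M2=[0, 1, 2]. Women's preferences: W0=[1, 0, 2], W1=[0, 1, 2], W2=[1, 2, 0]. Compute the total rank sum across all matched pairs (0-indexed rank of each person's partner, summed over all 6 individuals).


Step 1: Run Gale-Shapley (men propose, women hold best offer):
  M0 proposes to W1; she accepts
  M1 proposes to W2; she accepts
  M2 proposes to W0; she accepts
Step 2: Final matching: W0-M2, W1-M0, W2-M1
Step 3: 0-indexed ranks (man's rank of his match, then woman's): 0 + 2 + 0 + 0 + 0 + 0
Step 4: Total rank sum = 2

2


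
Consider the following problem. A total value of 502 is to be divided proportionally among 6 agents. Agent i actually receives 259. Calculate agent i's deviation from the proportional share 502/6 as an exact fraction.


Step 1: Proportional share = 502/6 = 251/3
Step 2: Agent's actual allocation = 259
Step 3: Excess = 259 - 251/3 = 526/3

526/3


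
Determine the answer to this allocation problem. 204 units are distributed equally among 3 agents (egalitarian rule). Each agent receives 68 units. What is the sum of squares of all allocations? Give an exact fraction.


Step 1: Each agent's share = 204/3 = 68
Step 2: Square of each share = (68)^2 = 4624
Step 3: Sum of squares = 3 * 4624 = 13872

13872


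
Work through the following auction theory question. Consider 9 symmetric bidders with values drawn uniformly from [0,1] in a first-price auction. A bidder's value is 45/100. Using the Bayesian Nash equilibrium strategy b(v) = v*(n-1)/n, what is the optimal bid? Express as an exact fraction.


Step 1: The symmetric BNE bidding function is b(v) = v * (n-1) / n
Step 2: Substitute v = 9/20 and n = 9
Step 3: b = 9/20 * 8/9
Step 4: b = 2/5

2/5


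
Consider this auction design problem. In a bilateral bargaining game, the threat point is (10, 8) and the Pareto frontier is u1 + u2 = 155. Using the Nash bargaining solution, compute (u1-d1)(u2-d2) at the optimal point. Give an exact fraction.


Step 1: The Nash solution splits surplus symmetrically above the disagreement point
Step 2: u1 = (total + d1 - d2)/2 = (155 + 10 - 8)/2 = 157/2
Step 3: u2 = (total - d1 + d2)/2 = (155 - 10 + 8)/2 = 153/2
Step 4: Nash product = (157/2 - 10) * (153/2 - 8)
Step 5: = 137/2 * 137/2 = 18769/4

18769/4


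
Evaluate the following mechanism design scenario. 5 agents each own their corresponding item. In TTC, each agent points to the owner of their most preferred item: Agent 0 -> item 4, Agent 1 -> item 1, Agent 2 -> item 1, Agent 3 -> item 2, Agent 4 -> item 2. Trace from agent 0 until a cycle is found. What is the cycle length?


Step 1: Trace the pointer graph from agent 0: 0 -> 4 -> 2 -> 1 -> 1
Step 2: A cycle is detected when we revisit agent 1
Step 3: The cycle is: 1 -> 1
Step 4: Cycle length = 1

1


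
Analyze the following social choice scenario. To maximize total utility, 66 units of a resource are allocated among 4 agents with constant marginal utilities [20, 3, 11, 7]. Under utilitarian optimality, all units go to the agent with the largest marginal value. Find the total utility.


Step 1: The marginal utilities are [20, 3, 11, 7]
Step 2: The highest marginal utility is 20
Step 3: All 66 units go to that agent
Step 4: Total utility = 20 * 66 = 1320

1320


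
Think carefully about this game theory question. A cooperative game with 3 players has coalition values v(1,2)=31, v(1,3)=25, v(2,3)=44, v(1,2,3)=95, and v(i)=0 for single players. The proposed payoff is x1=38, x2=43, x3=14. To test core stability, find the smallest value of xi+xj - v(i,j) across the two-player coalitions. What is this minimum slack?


Step 1: Slack for coalition (1,2): x1+x2 - v12 = 81 - 31 = 50
Step 2: Slack for coalition (1,3): x1+x3 - v13 = 52 - 25 = 27
Step 3: Slack for coalition (2,3): x2+x3 - v23 = 57 - 44 = 13
Step 4: Minimum slack = min(50, 27, 13) = 13, attained by (2,3); no pair can gain by deviating, so the allocation is in the core

13


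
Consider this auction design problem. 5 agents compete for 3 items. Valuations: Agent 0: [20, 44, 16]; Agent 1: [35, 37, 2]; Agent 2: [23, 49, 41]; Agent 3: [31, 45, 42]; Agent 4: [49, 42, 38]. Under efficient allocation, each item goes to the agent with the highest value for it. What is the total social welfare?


Step 1: For each item, find the maximum value among all agents.
Step 2: Item 0 -> Agent 4 (value 49)
Step 3: Item 1 -> Agent 2 (value 49)
Step 4: Item 2 -> Agent 3 (value 42)
Step 5: Total welfare = 49 + 49 + 42 = 140

140


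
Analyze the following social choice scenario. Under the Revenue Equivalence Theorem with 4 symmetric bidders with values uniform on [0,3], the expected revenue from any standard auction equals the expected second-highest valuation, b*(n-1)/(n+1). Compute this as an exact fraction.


Step 1: By Revenue Equivalence, expected revenue = b*(n-1)/(n+1)
Step 2: Substituting n = 4, b = 3
Step 3: Revenue = 3*(4-1)/(4+1) = 3*3/5
Step 4: Revenue = 9/5

9/5


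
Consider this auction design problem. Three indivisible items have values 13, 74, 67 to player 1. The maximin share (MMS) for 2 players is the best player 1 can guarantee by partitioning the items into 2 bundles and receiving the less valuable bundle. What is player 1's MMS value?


Step 1: Item values = 13, 74, 67
Step 2: Enumerate all 2-bundle partitions and take the smaller bundle:
  Partition 1: {13} vs {74,67} -> bundles 13, 141; min = 13
  Partition 2: {74} vs {13,67} -> bundles 74, 80; min = 74
  Partition 3: {67} vs {13,74} -> bundles 67, 87; min = 67
Step 3: MMS = max(13, 74, 67) = 74

74


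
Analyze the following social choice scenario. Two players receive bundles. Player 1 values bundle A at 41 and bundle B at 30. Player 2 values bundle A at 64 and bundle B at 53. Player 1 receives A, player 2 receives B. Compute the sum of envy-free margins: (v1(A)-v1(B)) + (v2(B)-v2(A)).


Step 1: Player 1's margin = v1(A) - v1(B) = 41 - 30 = 11
Step 2: Player 2's margin = v2(B) - v2(A) = 53 - 64 = -11
Step 3: Total margin = 11 + -11 = 0

0


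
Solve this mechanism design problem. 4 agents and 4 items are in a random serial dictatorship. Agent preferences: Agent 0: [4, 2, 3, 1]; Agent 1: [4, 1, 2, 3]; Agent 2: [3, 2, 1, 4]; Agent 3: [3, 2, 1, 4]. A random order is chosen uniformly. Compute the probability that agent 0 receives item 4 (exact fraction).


Step 1: Agent 0 wants item 4
Step 2: There are 24 possible orderings of agents
Step 3: In 12 orderings, agent 0 gets item 4
Step 4: Probability = 12/24 = 1/2

1/2


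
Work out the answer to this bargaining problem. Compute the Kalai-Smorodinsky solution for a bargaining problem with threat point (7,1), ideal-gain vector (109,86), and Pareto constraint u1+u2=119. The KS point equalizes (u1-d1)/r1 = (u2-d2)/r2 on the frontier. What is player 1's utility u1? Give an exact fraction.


Step 1: At the KS point, (u1-d1)/r1 = (u2-d2)/r2 = t and u1+u2 = 119
Step 2: u1 = d1 + r1*t and u2 = d2 + r2*t, so (d1 + r1*t) + (d2 + r2*t) = 119
Step 3: t = (119 - 7 - 1)/(109 + 86) = 111/195 = 37/65
Step 4: u1 = d1 + r1*t = 7 + 109 * 37/65 = 4488/65
Step 5: (Check: u2 = d2 + r2*t = 3247/65; u1+u2 = 4488/65 + 3247/65 = 119, on the frontier.)

4488/65


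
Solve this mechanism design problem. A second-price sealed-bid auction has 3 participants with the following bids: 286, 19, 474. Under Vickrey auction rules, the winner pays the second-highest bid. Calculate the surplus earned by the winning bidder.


Step 1: Sort bids in descending order: 474, 286, 19
Step 2: The winning bid is the highest: 474
Step 3: The payment equals the second-highest bid: 286
Step 4: Surplus = winner's bid - payment = 474 - 286 = 188

188


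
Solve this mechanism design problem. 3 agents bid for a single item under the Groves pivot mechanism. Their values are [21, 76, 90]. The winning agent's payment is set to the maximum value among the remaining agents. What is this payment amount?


Step 1: The efficient winner is agent 2 with value 90
Step 2: Other agents' values: [21, 76]
Step 3: Pivot payment = max(others) = 76
Step 4: The winner pays 76

76


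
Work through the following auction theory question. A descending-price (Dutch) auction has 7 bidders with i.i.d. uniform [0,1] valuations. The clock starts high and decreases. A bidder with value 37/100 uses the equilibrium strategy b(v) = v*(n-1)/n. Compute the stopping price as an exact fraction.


Step 1: Dutch auctions are strategically equivalent to first-price auctions
Step 2: The equilibrium bid is b(v) = v*(n-1)/n
Step 3: b = 37/100 * 6/7
Step 4: b = 111/350

111/350


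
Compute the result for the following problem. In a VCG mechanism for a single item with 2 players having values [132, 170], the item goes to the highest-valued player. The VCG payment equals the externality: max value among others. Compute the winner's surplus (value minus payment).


Step 1: The winner is the agent with the highest value: agent 1 with value 170
Step 2: Values of other agents: [132]
Step 3: VCG payment = max of others' values = 132
Step 4: Surplus = 170 - 132 = 38

38


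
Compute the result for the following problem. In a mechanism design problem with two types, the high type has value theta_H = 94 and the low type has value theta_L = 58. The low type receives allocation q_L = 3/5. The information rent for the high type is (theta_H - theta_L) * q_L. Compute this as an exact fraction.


Step 1: theta_H - theta_L = 94 - 58 = 36
Step 2: Information rent = (theta_H - theta_L) * q_L
Step 3: = 36 * 3/5
Step 4: = 108/5

108/5


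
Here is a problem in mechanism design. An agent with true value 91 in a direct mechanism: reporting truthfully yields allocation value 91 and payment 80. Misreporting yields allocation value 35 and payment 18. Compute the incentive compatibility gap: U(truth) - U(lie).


Step 1: U(truth) = value - payment = 91 - 80 = 11
Step 2: U(lie) = allocation - payment = 35 - 18 = 17
Step 3: IC gap = 11 - 17 = -6

-6


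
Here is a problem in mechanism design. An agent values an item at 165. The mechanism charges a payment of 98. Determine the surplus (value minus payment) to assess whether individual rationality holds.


Step 1: Surplus = value - payment = 165 - 98 = 67
Step 2: IR is satisfied (surplus >= 0)

67


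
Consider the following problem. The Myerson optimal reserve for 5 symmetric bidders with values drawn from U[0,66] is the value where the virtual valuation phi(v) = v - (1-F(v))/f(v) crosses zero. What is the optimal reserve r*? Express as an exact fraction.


Step 1: For U[0,66], F(v) = v/66 and f(v) = 1/66
Step 2: phi(v) = v - (1 - v/66)/(1/66) = v - (66 - v) = 2v - 66
Step 3: Set phi(r*) = 0: 2r* - 66 = 0
Step 4: r* = 66/2 = 33 (the number of bidders n = 5 does not enter)

33


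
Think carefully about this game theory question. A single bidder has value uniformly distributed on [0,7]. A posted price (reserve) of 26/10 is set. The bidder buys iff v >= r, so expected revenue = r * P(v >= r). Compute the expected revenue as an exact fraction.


Step 1: Posted price r = 13/5, value support [0,7]
Step 2: P(v >= r) = (7 - 13/5)/7 = 22/35
Step 3: Expected revenue = r * P(v >= r) = 13/5 * 22/35
Step 4: Revenue = 286/175

286/175


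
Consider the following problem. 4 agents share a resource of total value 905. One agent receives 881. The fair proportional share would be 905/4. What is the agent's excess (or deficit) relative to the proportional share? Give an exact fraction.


Step 1: Proportional share = 905/4
Step 2: Agent's actual allocation = 881
Step 3: Excess = 881 - 905/4 = 2619/4

2619/4


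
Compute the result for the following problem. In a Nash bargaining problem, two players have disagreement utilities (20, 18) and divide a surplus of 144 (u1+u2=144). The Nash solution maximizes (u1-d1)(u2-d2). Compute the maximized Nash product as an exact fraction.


Step 1: The Nash solution splits surplus symmetrically above the disagreement point
Step 2: u1 = (total + d1 - d2)/2 = (144 + 20 - 18)/2 = 73
Step 3: u2 = (total - d1 + d2)/2 = (144 - 20 + 18)/2 = 71
Step 4: Nash product = (73 - 20) * (71 - 18)
Step 5: = 53 * 53 = 2809

2809


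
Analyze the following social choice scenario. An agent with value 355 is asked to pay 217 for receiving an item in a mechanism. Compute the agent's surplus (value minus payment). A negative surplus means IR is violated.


Step 1: Surplus = value - payment = 355 - 217 = 138
Step 2: IR is satisfied (surplus >= 0)

138


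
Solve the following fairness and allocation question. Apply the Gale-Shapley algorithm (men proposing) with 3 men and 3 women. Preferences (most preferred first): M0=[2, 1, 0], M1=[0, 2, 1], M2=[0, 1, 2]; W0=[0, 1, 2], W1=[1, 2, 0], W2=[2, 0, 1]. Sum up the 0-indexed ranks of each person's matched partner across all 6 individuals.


Step 1: Run Gale-Shapley (men propose, women hold best offer):
  M0 proposes to W2; she accepts
  M1 proposes to W0; she accepts
  M2 proposes to W0; rejected
  M2 proposes to W1; she accepts
Step 2: Final matching: W0-M1, W1-M2, W2-M0
Step 3: 0-indexed ranks (man's rank of his match, then woman's): 0 + 1 + 1 + 1 + 0 + 1
Step 4: Total rank sum = 4

4


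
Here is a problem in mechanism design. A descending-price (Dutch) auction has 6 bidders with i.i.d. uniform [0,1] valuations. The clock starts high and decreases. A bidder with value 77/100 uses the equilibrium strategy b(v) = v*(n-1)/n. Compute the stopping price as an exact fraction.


Step 1: Dutch auctions are strategically equivalent to first-price auctions
Step 2: The equilibrium bid is b(v) = v*(n-1)/n
Step 3: b = 77/100 * 5/6
Step 4: b = 77/120

77/120


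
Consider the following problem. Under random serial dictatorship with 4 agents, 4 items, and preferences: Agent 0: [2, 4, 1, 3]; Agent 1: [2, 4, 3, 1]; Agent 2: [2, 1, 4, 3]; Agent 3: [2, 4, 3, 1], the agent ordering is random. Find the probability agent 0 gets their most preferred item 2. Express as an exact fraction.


Step 1: Agent 0 wants item 2
Step 2: There are 24 possible orderings of agents
Step 3: In 6 orderings, agent 0 gets item 2
Step 4: Probability = 6/24 = 1/4

1/4


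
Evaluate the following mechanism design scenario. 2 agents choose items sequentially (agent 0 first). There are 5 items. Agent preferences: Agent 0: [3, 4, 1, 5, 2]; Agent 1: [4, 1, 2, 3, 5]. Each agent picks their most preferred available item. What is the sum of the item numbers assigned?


Step 1: Agent 0 picks item 3
Step 2: Agent 1 picks item 4
Step 3: Sum = 3 + 4 = 7

7


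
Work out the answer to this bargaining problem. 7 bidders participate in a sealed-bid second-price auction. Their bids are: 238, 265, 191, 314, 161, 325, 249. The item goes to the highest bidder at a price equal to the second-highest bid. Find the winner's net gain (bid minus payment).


Step 1: Sort bids in descending order: 325, 314, 265, 249, 238, 191, 161
Step 2: The winning bid is the highest: 325
Step 3: The payment equals the second-highest bid: 314
Step 4: Surplus = winner's bid - payment = 325 - 314 = 11

11


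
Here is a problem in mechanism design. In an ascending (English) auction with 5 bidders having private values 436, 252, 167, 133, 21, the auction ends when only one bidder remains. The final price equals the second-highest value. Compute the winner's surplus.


Step 1: Identify the highest value: 436
Step 2: Identify the second-highest value: 252
Step 3: The final price = second-highest value = 252
Step 4: Surplus = 436 - 252 = 184

184


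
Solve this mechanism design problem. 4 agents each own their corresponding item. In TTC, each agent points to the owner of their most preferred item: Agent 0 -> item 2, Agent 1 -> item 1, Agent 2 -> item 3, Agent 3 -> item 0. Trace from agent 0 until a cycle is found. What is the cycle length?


Step 1: Trace the pointer graph from agent 0: 0 -> 2 -> 3 -> 0
Step 2: A cycle is detected when we revisit agent 0
Step 3: The cycle is: 0 -> 2 -> 3 -> 0
Step 4: Cycle length = 3

3


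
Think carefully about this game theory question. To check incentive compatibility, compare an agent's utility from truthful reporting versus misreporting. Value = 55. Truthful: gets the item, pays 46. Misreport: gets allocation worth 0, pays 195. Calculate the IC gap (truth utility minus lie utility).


Step 1: U(truth) = value - payment = 55 - 46 = 9
Step 2: U(lie) = allocation - payment = 0 - 195 = -195
Step 3: IC gap = 9 - (-195) = 204

204


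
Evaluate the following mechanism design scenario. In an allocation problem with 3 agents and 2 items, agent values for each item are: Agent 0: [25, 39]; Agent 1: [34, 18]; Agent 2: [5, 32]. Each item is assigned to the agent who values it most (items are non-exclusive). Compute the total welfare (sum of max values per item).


Step 1: For each item, find the maximum value among all agents.
Step 2: Item 0 -> Agent 1 (value 34)
Step 3: Item 1 -> Agent 0 (value 39)
Step 4: Total welfare = 34 + 39 = 73

73


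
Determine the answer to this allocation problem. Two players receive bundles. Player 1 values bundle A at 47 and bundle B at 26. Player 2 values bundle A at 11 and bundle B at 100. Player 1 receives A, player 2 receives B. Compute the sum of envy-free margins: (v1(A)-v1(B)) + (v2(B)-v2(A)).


Step 1: Player 1's margin = v1(A) - v1(B) = 47 - 26 = 21
Step 2: Player 2's margin = v2(B) - v2(A) = 100 - 11 = 89
Step 3: Total margin = 21 + 89 = 110

110
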